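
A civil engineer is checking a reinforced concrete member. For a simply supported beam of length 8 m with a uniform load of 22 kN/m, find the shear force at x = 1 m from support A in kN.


R_A = w * L / 2 = 22 * 8 / 2 = 88.0 kN
V(x) = R_A - w * x = 88.0 - 22 * 1
= 66.0 kN

66.0 kN


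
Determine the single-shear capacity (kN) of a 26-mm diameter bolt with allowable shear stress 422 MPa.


A = pi * d^2 / 4 = pi * 26^2 / 4 = 530.9292 mm^2
V = f_v * A / 1000 = 422 * 530.9292 / 1000
= 224.0521 kN

224.0521 kN


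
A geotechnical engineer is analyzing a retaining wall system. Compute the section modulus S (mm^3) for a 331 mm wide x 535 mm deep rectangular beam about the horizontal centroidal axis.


S = b * h^2 / 6
= 331 * 535^2 / 6
= 331 * 286225 / 6
= 15790079.17 mm^3

15790079.17 mm^3


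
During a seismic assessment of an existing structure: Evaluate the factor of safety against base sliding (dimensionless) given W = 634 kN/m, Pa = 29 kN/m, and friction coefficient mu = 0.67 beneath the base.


Resisting force = mu * W = 0.67 * 634 = 424.78 kN/m
FOS = Resisting / Driving = 424.78 / 29
= 14.6476 (dimensionless)

14.6476 (dimensionless)


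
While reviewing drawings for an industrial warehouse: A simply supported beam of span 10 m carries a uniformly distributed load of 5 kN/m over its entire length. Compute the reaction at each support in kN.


Total load = w * L = 5 * 10 = 50 kN
By symmetry, each reaction R = total / 2 = 50 / 2 = 25.0 kN

25.0 kN


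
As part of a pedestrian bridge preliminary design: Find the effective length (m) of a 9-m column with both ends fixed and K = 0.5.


L_eff = K * L
= 0.5 * 9
= 4.5 m

4.5 m


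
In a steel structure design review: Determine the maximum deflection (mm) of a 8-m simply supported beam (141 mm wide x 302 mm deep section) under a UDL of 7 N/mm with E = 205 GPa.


I = 141 * 302^3 / 12 = 323637394.0 mm^4
L = 8000.0 mm, w = 7 N/mm, E = 205000.0 MPa
delta = 5 * w * L^4 / (384 * E * I)
= 5 * 7 * 8000.0^4 / (384 * 205000.0 * 323637394.0)
= 5.6271 mm

5.6271 mm


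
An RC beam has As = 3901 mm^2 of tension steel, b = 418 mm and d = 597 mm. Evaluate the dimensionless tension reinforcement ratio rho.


rho = As / (b * d)
= 3901 / (418 * 597)
= 3901 / 249546
= 0.015632 (dimensionless)

0.015632 (dimensionless)


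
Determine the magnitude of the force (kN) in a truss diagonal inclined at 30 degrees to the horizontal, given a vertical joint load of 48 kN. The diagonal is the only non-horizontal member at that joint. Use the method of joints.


At the joint, only the diagonal has a vertical component, so vertical equilibrium gives:
F * sin(30) = 48
F = 48 / sin(30)
= 48 / 0.5
= 96.0 kN

96.0 kN


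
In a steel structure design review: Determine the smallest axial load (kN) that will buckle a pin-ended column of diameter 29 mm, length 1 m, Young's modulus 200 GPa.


I = pi * d^4 / 64 = 34718.57 mm^4
L = 1000.0 mm
P_cr = pi^2 * E * I / L^2
= 9.8696 * 200000.0 * 34718.57 / 1000.0^2
= 68531.72 N = 68.5317 kN

68.5317 kN


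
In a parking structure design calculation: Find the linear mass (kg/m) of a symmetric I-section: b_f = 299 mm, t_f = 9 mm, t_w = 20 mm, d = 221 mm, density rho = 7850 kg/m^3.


A_flanges = 2 * 299 * 9 = 5382 mm^2
A_web = (221 - 2 * 9) * 20 = 4060 mm^2
A_total = 5382 + 4060 = 9442 mm^2 = 0.009442 m^2
Weight = rho * A = 7850 * 0.009442 = 74.1197 kg/m

74.1197 kg/m


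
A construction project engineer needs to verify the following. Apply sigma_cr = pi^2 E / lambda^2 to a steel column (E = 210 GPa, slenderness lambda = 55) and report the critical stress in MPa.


sigma_cr = pi^2 * E / lambda^2
= 9.8696 * 210000.0 / 55^2
= 9.8696 * 210000.0 / 3025
= 685.1626 MPa

685.1626 MPa


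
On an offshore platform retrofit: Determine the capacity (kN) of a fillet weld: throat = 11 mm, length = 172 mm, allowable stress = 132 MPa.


Strength = throat * length * allowable stress
= 11 * 172 * 132 N
= 249744 N
= 249.74 kN

249.74 kN


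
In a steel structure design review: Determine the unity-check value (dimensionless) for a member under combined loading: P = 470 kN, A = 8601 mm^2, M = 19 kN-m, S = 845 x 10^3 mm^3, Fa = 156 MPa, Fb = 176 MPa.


f_a = P / A = 470000.0 / 8601 = 54.6448 MPa
f_b = M / S = 19000000.0 / 845000.0 = 22.4852 MPa
Ratio = f_a / Fa + f_b / Fb
= 54.6448 / 156 + 22.4852 / 176
= 0.478 (dimensionless)

0.478 (dimensionless)


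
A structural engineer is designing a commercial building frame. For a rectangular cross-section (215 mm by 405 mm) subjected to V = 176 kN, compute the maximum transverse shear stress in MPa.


A = b * h = 215 * 405 = 87075 mm^2
V = 176 kN = 176000.0 N
tau_max = 1.5 * V / A = 1.5 * 176000.0 / 87075
= 3.0319 MPa

3.0319 MPa


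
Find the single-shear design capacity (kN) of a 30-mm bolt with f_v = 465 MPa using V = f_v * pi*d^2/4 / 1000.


A = pi * d^2 / 4 = pi * 30^2 / 4 = 706.8583 mm^2
V = f_v * A / 1000 = 465 * 706.8583 / 1000
= 328.6891 kN

328.6891 kN


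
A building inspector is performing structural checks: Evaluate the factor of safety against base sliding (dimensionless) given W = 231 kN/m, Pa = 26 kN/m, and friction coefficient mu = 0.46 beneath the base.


Resisting force = mu * W = 0.46 * 231 = 106.26 kN/m
FOS = Resisting / Driving = 106.26 / 26
= 4.0869 (dimensionless)

4.0869 (dimensionless)


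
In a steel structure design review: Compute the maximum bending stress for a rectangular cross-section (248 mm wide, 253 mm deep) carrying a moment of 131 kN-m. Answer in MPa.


I = b * h^3 / 12 = 248 * 253^3 / 12 = 334681724.67 mm^4
y = h / 2 = 253 / 2 = 126.5 mm
M = 131 kN-m = 131000000.0 N-mm
sigma = M * y / I = 131000000.0 * 126.5 / 334681724.67
= 49.51 MPa

49.51 MPa


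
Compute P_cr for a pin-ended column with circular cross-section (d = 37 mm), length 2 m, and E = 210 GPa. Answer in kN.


I = pi * d^4 / 64 = 91997.66 mm^4
L = 2000.0 mm
P_cr = pi^2 * E * I / L^2
= 9.8696 * 210000.0 * 91997.66 / 2000.0^2
= 47668.98 N = 47.669 kN

47.669 kN


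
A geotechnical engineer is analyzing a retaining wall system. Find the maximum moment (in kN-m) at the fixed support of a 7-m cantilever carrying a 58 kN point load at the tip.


For a cantilever with a point load at the free end:
M_max = P * L = 58 * 7 = 406 kN-m

406 kN-m


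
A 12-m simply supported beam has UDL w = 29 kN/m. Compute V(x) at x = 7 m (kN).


R_A = w * L / 2 = 29 * 12 / 2 = 174.0 kN
V(x) = R_A - w * x = 174.0 - 29 * 7
= -29.0 kN

-29.0 kN


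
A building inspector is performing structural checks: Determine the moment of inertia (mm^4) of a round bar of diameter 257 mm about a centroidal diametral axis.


r = d / 2 = 257 / 2 = 128.5 mm
I = pi * r^4 / 4 = pi * 128.5^4 / 4
= 214142265.05 mm^4

214142265.05 mm^4


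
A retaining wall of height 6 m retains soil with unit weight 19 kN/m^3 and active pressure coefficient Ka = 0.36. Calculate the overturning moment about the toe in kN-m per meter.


Pa = 0.5 * Ka * gamma * H^2
= 0.5 * 0.36 * 19 * 6^2
= 123.12 kN/m
Arm = H / 3 = 6 / 3 = 2.0 m
Mo = Pa * arm = Pa * H / 3 = 123.12 * 6 / 3 = 246.24 kN-m/m

246.24 kN-m/m


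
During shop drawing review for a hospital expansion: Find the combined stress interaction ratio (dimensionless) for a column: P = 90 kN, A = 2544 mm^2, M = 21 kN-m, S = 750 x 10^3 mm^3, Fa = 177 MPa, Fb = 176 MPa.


f_a = P / A = 90000.0 / 2544 = 35.3774 MPa
f_b = M / S = 21000000.0 / 750000.0 = 28.0 MPa
Ratio = f_a / Fa + f_b / Fb
= 35.3774 / 177 + 28.0 / 176
= 0.359 (dimensionless)

0.359 (dimensionless)


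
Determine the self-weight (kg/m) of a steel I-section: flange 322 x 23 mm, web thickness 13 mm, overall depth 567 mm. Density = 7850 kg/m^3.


A_flanges = 2 * 322 * 23 = 14812 mm^2
A_web = (567 - 2 * 23) * 13 = 6773 mm^2
A_total = 14812 + 6773 = 21585 mm^2 = 0.021585 m^2
Weight = rho * A = 7850 * 0.021585 = 169.4423 kg/m

169.4423 kg/m


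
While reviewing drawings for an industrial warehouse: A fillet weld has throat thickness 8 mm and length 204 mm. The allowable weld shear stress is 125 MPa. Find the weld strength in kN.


Strength = throat * length * allowable stress
= 8 * 204 * 125 N
= 204000 N
= 204.0 kN

204.0 kN


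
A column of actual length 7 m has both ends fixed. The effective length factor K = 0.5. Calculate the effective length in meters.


L_eff = K * L
= 0.5 * 7
= 3.5 m

3.5 m


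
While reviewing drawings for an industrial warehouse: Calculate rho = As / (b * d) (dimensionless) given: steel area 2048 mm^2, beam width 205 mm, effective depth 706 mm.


rho = As / (b * d)
= 2048 / (205 * 706)
= 2048 / 144730
= 0.01415 (dimensionless)

0.01415 (dimensionless)


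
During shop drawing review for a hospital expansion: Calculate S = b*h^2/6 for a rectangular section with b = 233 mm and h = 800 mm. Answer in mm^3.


S = b * h^2 / 6
= 233 * 800^2 / 6
= 233 * 640000 / 6
= 24853333.33 mm^3

24853333.33 mm^3


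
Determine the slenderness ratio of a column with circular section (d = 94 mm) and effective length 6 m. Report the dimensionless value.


Radius of gyration r = d / 4 = 94 / 4 = 23.5 mm
L_eff = 6000.0 mm
Slenderness ratio = L / r = 6000.0 / 23.5 = 255.32 (dimensionless)

255.32 (dimensionless)


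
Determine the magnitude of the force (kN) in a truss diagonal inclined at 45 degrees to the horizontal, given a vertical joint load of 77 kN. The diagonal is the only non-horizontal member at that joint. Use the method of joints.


At the joint, only the diagonal has a vertical component, so vertical equilibrium gives:
F * sin(45) = 77
F = 77 / sin(45)
= 77 / 0.707107
= 108.89 kN

108.89 kN


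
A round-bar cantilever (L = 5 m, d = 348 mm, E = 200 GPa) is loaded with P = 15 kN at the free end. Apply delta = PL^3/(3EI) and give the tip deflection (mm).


I = pi * d^4 / 64 = pi * 348^4 / 64 = 719924369.13 mm^4
L = 5000.0 mm, P = 15000.0 N, E = 200000.0 MPa
delta = P * L^3 / (3 * E * I)
= 15000.0 * 5000.0^3 / (3 * 200000.0 * 719924369.13)
= 4.3407 mm

4.3407 mm


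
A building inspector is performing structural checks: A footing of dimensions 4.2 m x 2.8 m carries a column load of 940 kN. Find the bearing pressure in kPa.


A = 4.2 * 2.8 = 11.76 m^2
q = P / A = 940 / 11.76
= 79.932 kPa

79.932 kPa


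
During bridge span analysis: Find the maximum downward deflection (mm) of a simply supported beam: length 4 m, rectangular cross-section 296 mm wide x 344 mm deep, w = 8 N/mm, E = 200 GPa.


I = 296 * 344^3 / 12 = 1004120405.33 mm^4
L = 4000.0 mm, w = 8 N/mm, E = 200000.0 MPa
delta = 5 * w * L^4 / (384 * E * I)
= 5 * 8 * 4000.0^4 / (384 * 200000.0 * 1004120405.33)
= 0.1328 mm

0.1328 mm


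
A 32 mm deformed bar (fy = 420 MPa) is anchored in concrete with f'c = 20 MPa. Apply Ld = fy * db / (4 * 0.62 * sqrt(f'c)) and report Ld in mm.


Ld = (fy * db) / (4 * 0.62 * sqrt(f'c))
= (420 * 32) / (4 * 0.62 * sqrt(20))
= 13440 / 11.0909
= 1211.8 mm

1211.8 mm


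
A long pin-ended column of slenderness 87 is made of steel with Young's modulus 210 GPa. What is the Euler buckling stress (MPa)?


sigma_cr = pi^2 * E / lambda^2
= 9.8696 * 210000.0 / 87^2
= 9.8696 * 210000.0 / 7569
= 273.8297 MPa

273.8297 MPa


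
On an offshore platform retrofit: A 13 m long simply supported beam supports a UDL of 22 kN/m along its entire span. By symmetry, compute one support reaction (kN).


Total load = w * L = 22 * 13 = 286 kN
By symmetry, each reaction R = total / 2 = 286 / 2 = 143.0 kN

143.0 kN


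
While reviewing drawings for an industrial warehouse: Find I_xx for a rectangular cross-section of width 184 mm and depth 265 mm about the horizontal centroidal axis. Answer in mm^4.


I = b * h^3 / 12
= 184 * 265^3 / 12
= 184 * 18609625 / 12
= 285347583.33 mm^4

285347583.33 mm^4


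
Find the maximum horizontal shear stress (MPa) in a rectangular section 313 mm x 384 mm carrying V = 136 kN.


A = b * h = 313 * 384 = 120192 mm^2
V = 136 kN = 136000.0 N
tau_max = 1.5 * V / A = 1.5 * 136000.0 / 120192
= 1.6973 MPa

1.6973 MPa


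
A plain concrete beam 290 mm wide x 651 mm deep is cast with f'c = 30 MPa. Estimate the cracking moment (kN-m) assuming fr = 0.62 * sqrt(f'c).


fr = 0.62 * sqrt(30) = 0.62 * 5.4772 = 3.3959 MPa
I = 290 * 651^3 / 12 = 6667449232.5 mm^4
y_t = 325.5 mm
M_cr = fr * I / y_t = 3.3959 * 6667449232.5 / 325.5 N-mm
= 69.5602 kN-m

69.5602 kN-m


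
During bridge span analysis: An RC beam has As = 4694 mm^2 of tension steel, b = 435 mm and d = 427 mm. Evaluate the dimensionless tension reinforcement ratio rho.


rho = As / (b * d)
= 4694 / (435 * 427)
= 4694 / 185745
= 0.025271 (dimensionless)

0.025271 (dimensionless)


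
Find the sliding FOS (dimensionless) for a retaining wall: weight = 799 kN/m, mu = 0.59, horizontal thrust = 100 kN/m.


Resisting force = mu * W = 0.59 * 799 = 471.41 kN/m
FOS = Resisting / Driving = 471.41 / 100
= 4.7141 (dimensionless)

4.7141 (dimensionless)


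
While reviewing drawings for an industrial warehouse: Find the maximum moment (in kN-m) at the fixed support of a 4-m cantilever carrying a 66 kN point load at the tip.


For a cantilever with a point load at the free end:
M_max = P * L = 66 * 4 = 264 kN-m

264 kN-m


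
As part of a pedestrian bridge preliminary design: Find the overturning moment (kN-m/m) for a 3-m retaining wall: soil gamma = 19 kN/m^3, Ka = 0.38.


Pa = 0.5 * Ka * gamma * H^2
= 0.5 * 0.38 * 19 * 3^2
= 32.49 kN/m
Arm = H / 3 = 3 / 3 = 1.0 m
Mo = Pa * arm = Pa * H / 3 = 32.49 * 3 / 3 = 32.49 kN-m/m

32.49 kN-m/m


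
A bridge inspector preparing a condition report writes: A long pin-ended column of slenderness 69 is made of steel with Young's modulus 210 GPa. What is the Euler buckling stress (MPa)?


sigma_cr = pi^2 * E / lambda^2
= 9.8696 * 210000.0 / 69^2
= 9.8696 * 210000.0 / 4761
= 435.3323 MPa

435.3323 MPa


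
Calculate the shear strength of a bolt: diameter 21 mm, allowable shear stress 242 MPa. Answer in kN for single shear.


A = pi * d^2 / 4 = pi * 21^2 / 4 = 346.3606 mm^2
V = f_v * A / 1000 = 242 * 346.3606 / 1000
= 83.8193 kN

83.8193 kN


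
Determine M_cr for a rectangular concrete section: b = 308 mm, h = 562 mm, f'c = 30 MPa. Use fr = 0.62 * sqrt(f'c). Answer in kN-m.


fr = 0.62 * sqrt(30) = 0.62 * 5.4772 = 3.3959 MPa
I = 308 * 562^3 / 12 = 4555944418.67 mm^4
y_t = 281.0 mm
M_cr = fr * I / y_t = 3.3959 * 4555944418.67 / 281.0 N-mm
= 55.0585 kN-m

55.0585 kN-m


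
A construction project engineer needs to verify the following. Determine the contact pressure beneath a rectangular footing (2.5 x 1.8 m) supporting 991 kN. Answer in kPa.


A = 2.5 * 1.8 = 4.5 m^2
q = P / A = 991 / 4.5
= 220.2222 kPa

220.2222 kPa


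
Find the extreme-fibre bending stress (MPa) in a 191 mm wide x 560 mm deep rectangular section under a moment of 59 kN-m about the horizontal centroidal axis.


I = b * h^3 / 12 = 191 * 560^3 / 12 = 2795221333.33 mm^4
y = h / 2 = 560 / 2 = 280.0 mm
M = 59 kN-m = 59000000.0 N-mm
sigma = M * y / I = 59000000.0 * 280.0 / 2795221333.33
= 5.91 MPa

5.91 MPa


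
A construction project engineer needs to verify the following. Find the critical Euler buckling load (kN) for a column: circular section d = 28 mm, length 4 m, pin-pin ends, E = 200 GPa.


I = pi * d^4 / 64 = 30171.86 mm^4
L = 4000.0 mm
P_cr = pi^2 * E * I / L^2
= 9.8696 * 200000.0 * 30171.86 / 4000.0^2
= 3722.3 N = 3.7223 kN

3.7223 kN


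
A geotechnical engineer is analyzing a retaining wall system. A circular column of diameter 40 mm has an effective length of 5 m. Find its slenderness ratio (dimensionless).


Radius of gyration r = d / 4 = 40 / 4 = 10.0 mm
L_eff = 5000.0 mm
Slenderness ratio = L / r = 5000.0 / 10.0 = 500.0 (dimensionless)

500.0 (dimensionless)


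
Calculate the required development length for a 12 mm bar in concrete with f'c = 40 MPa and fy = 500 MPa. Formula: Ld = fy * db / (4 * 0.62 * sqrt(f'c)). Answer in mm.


Ld = (fy * db) / (4 * 0.62 * sqrt(f'c))
= (500 * 12) / (4 * 0.62 * sqrt(40))
= 6000 / 15.6849
= 382.53 mm

382.53 mm


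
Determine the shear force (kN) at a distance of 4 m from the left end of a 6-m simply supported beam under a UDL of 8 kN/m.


R_A = w * L / 2 = 8 * 6 / 2 = 24.0 kN
V(x) = R_A - w * x = 24.0 - 8 * 4
= -8.0 kN

-8.0 kN


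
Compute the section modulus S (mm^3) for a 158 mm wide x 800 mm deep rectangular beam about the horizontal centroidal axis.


S = b * h^2 / 6
= 158 * 800^2 / 6
= 158 * 640000 / 6
= 16853333.33 mm^3

16853333.33 mm^3


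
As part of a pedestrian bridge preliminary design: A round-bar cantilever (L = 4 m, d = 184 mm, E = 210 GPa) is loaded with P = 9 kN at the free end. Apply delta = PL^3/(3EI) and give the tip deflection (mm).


I = pi * d^4 / 64 = pi * 184^4 / 64 = 56265371.51 mm^4
L = 4000.0 mm, P = 9000.0 N, E = 210000.0 MPa
delta = P * L^3 / (3 * E * I)
= 9000.0 * 4000.0^3 / (3 * 210000.0 * 56265371.51)
= 16.2495 mm

16.2495 mm


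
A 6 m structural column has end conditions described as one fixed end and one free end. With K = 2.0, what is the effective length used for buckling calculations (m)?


L_eff = K * L
= 2.0 * 6
= 12.0 m

12.0 m


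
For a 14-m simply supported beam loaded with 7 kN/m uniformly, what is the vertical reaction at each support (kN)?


Total load = w * L = 7 * 14 = 98 kN
By symmetry, each reaction R = total / 2 = 98 / 2 = 49.0 kN

49.0 kN


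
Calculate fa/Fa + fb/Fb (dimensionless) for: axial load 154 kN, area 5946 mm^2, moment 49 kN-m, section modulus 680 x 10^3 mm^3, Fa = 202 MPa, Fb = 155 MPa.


f_a = P / A = 154000.0 / 5946 = 25.8998 MPa
f_b = M / S = 49000000.0 / 680000.0 = 72.0588 MPa
Ratio = f_a / Fa + f_b / Fb
= 25.8998 / 202 + 72.0588 / 155
= 0.5931 (dimensionless)

0.5931 (dimensionless)


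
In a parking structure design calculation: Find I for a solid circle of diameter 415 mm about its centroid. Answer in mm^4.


r = d / 2 = 415 / 2 = 207.5 mm
I = pi * r^4 / 4 = pi * 207.5^4 / 4
= 1456003052.79 mm^4

1456003052.79 mm^4


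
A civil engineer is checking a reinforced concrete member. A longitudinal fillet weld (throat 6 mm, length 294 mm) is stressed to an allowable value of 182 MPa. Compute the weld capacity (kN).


Strength = throat * length * allowable stress
= 6 * 294 * 182 N
= 321048 N
= 321.05 kN

321.05 kN


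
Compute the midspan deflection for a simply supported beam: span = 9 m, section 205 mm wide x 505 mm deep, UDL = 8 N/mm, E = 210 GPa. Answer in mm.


I = 205 * 505^3 / 12 = 2200121927.08 mm^4
L = 9000.0 mm, w = 8 N/mm, E = 210000.0 MPa
delta = 5 * w * L^4 / (384 * E * I)
= 5 * 8 * 9000.0^4 / (384 * 210000.0 * 2200121927.08)
= 1.4792 mm

1.4792 mm


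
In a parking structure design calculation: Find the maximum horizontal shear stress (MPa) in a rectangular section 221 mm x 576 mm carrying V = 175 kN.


A = b * h = 221 * 576 = 127296 mm^2
V = 175 kN = 175000.0 N
tau_max = 1.5 * V / A = 1.5 * 175000.0 / 127296
= 2.0621 MPa

2.0621 MPa


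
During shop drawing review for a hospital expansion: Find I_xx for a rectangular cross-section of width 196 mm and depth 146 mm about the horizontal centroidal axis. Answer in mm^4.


I = b * h^3 / 12
= 196 * 146^3 / 12
= 196 * 3112136 / 12
= 50831554.67 mm^4

50831554.67 mm^4


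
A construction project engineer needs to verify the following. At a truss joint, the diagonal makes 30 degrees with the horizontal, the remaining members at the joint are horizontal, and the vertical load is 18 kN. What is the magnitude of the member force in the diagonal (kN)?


At the joint, only the diagonal has a vertical component, so vertical equilibrium gives:
F * sin(30) = 18
F = 18 / sin(30)
= 18 / 0.5
= 36.0 kN

36.0 kN


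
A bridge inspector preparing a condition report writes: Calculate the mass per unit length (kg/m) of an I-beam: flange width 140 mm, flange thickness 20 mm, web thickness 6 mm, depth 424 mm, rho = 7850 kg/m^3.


A_flanges = 2 * 140 * 20 = 5600 mm^2
A_web = (424 - 2 * 20) * 6 = 2304 mm^2
A_total = 5600 + 2304 = 7904 mm^2 = 0.007904 m^2
Weight = rho * A = 7850 * 0.007904 = 62.0464 kg/m

62.0464 kg/m


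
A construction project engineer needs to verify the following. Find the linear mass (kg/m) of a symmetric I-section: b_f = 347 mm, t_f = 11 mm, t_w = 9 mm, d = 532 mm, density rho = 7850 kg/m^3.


A_flanges = 2 * 347 * 11 = 7634 mm^2
A_web = (532 - 2 * 11) * 9 = 4590 mm^2
A_total = 7634 + 4590 = 12224 mm^2 = 0.012224 m^2
Weight = rho * A = 7850 * 0.012224 = 95.9584 kg/m

95.9584 kg/m


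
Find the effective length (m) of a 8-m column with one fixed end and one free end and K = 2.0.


L_eff = K * L
= 2.0 * 8
= 16.0 m

16.0 m


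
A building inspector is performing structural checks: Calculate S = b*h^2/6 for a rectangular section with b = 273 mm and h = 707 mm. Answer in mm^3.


S = b * h^2 / 6
= 273 * 707^2 / 6
= 273 * 499849 / 6
= 22743129.5 mm^3

22743129.5 mm^3


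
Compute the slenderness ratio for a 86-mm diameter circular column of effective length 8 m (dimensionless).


Radius of gyration r = d / 4 = 86 / 4 = 21.5 mm
L_eff = 8000.0 mm
Slenderness ratio = L / r = 8000.0 / 21.5 = 372.09 (dimensionless)

372.09 (dimensionless)


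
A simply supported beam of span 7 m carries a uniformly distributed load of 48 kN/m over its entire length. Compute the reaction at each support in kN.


Total load = w * L = 48 * 7 = 336 kN
By symmetry, each reaction R = total / 2 = 336 / 2 = 168.0 kN

168.0 kN


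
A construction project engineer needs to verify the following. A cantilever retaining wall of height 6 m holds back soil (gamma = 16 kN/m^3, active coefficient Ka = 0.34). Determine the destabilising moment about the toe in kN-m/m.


Pa = 0.5 * Ka * gamma * H^2
= 0.5 * 0.34 * 16 * 6^2
= 97.92 kN/m
Arm = H / 3 = 6 / 3 = 2.0 m
Mo = Pa * arm = Pa * H / 3 = 97.92 * 6 / 3 = 195.84 kN-m/m

195.84 kN-m/m


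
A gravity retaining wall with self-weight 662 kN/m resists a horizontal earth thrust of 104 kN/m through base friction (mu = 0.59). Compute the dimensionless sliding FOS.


Resisting force = mu * W = 0.59 * 662 = 390.58 kN/m
FOS = Resisting / Driving = 390.58 / 104
= 3.7556 (dimensionless)

3.7556 (dimensionless)


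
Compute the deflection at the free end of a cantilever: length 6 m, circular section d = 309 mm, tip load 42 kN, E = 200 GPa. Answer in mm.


I = pi * d^4 / 64 = pi * 309^4 / 64 = 447511104.58 mm^4
L = 6000.0 mm, P = 42000.0 N, E = 200000.0 MPa
delta = P * L^3 / (3 * E * I)
= 42000.0 * 6000.0^3 / (3 * 200000.0 * 447511104.58)
= 33.7869 mm

33.7869 mm


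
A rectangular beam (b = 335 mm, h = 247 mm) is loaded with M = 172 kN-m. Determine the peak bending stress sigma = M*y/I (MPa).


I = b * h^3 / 12 = 335 * 247^3 / 12 = 420682475.42 mm^4
y = h / 2 = 247 / 2 = 123.5 mm
M = 172 kN-m = 172000000.0 N-mm
sigma = M * y / I = 172000000.0 * 123.5 / 420682475.42
= 50.49 MPa

50.49 MPa


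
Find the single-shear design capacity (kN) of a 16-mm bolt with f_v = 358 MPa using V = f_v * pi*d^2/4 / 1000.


A = pi * d^2 / 4 = pi * 16^2 / 4 = 201.0619 mm^2
V = f_v * A / 1000 = 358 * 201.0619 / 1000
= 71.9802 kN

71.9802 kN


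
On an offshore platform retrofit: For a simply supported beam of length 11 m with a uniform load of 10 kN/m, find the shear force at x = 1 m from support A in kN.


R_A = w * L / 2 = 10 * 11 / 2 = 55.0 kN
V(x) = R_A - w * x = 55.0 - 10 * 1
= 45.0 kN

45.0 kN


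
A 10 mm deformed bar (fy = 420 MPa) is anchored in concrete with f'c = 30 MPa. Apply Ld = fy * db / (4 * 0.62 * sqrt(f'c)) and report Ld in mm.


Ld = (fy * db) / (4 * 0.62 * sqrt(f'c))
= (420 * 10) / (4 * 0.62 * sqrt(30))
= 4200 / 13.5835
= 309.2 mm

309.2 mm


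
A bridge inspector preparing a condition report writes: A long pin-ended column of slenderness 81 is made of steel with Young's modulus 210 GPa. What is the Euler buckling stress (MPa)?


sigma_cr = pi^2 * E / lambda^2
= 9.8696 * 210000.0 / 81^2
= 9.8696 * 210000.0 / 6561
= 315.8995 MPa

315.8995 MPa


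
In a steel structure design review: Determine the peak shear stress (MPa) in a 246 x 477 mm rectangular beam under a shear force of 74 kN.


A = b * h = 246 * 477 = 117342 mm^2
V = 74 kN = 74000.0 N
tau_max = 1.5 * V / A = 1.5 * 74000.0 / 117342
= 0.946 MPa

0.946 MPa


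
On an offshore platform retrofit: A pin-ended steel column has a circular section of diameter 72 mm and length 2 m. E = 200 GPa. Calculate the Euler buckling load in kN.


I = pi * d^4 / 64 = 1319167.32 mm^4
L = 2000.0 mm
P_cr = pi^2 * E * I / L^2
= 9.8696 * 200000.0 * 1319167.32 / 2000.0^2
= 650982.98 N = 650.983 kN

650.983 kN


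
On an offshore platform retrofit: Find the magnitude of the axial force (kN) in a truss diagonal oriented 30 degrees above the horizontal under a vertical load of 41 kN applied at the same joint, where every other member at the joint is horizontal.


At the joint, only the diagonal has a vertical component, so vertical equilibrium gives:
F * sin(30) = 41
F = 41 / sin(30)
= 41 / 0.5
= 82.0 kN

82.0 kN


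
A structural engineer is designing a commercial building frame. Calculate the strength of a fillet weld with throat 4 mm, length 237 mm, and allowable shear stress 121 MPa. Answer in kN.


Strength = throat * length * allowable stress
= 4 * 237 * 121 N
= 114708 N
= 114.71 kN

114.71 kN


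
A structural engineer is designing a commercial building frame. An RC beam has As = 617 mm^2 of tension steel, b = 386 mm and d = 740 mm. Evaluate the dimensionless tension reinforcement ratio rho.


rho = As / (b * d)
= 617 / (386 * 740)
= 617 / 285640
= 0.00216 (dimensionless)

0.00216 (dimensionless)


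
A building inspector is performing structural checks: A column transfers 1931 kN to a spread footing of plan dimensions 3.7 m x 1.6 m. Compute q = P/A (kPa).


A = 3.7 * 1.6 = 5.92 m^2
q = P / A = 1931 / 5.92
= 326.1824 kPa

326.1824 kPa


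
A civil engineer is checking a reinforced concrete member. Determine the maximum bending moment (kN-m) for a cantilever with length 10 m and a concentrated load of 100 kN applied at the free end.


For a cantilever with a point load at the free end:
M_max = P * L = 100 * 10 = 1000 kN-m

1000 kN-m


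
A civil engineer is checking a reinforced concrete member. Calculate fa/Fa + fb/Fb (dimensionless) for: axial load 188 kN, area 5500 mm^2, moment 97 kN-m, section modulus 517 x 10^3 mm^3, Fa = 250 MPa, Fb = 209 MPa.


f_a = P / A = 188000.0 / 5500 = 34.1818 MPa
f_b = M / S = 97000000.0 / 517000.0 = 187.6209 MPa
Ratio = f_a / Fa + f_b / Fb
= 34.1818 / 250 + 187.6209 / 209
= 1.0344 (dimensionless)

1.0344 (dimensionless)


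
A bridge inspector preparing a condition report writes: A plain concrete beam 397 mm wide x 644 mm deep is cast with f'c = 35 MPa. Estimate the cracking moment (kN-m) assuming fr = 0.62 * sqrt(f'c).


fr = 0.62 * sqrt(35) = 0.62 * 5.9161 = 3.668 MPa
I = 397 * 644^3 / 12 = 8836226970.67 mm^4
y_t = 322.0 mm
M_cr = fr * I / y_t = 3.668 * 8836226970.67 / 322.0 N-mm
= 100.6553 kN-m

100.6553 kN-m


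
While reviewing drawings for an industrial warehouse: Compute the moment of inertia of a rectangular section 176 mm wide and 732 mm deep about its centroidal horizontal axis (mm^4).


I = b * h^3 / 12
= 176 * 732^3 / 12
= 176 * 392223168 / 12
= 5752606464.0 mm^4

5752606464.0 mm^4


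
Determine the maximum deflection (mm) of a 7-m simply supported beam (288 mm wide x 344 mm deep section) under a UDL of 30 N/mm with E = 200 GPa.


I = 288 * 344^3 / 12 = 976982016.0 mm^4
L = 7000.0 mm, w = 30 N/mm, E = 200000.0 MPa
delta = 5 * w * L^4 / (384 * E * I)
= 5 * 30 * 7000.0^4 / (384 * 200000.0 * 976982016.0)
= 4.7999 mm

4.7999 mm


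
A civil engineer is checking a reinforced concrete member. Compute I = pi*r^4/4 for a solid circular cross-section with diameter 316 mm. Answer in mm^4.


r = d / 2 = 316 / 2 = 158.0 mm
I = pi * r^4 / 4 = pi * 158.0^4 / 4
= 489461153.31 mm^4

489461153.31 mm^4


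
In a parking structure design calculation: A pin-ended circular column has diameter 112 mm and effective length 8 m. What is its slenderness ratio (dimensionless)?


Radius of gyration r = d / 4 = 112 / 4 = 28.0 mm
L_eff = 8000.0 mm
Slenderness ratio = L / r = 8000.0 / 28.0 = 285.71 (dimensionless)

285.71 (dimensionless)


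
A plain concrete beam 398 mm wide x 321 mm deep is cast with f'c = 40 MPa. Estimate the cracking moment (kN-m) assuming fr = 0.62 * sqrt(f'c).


fr = 0.62 * sqrt(40) = 0.62 * 6.3246 = 3.9212 MPa
I = 398 * 321^3 / 12 = 1097026006.5 mm^4
y_t = 160.5 mm
M_cr = fr * I / y_t = 3.9212 * 1097026006.5 / 160.5 N-mm
= 26.8018 kN-m

26.8018 kN-m


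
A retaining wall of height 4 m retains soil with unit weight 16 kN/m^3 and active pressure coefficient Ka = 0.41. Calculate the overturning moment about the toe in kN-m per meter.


Pa = 0.5 * Ka * gamma * H^2
= 0.5 * 0.41 * 16 * 4^2
= 52.48 kN/m
Arm = H / 3 = 4 / 3 = 1.3333 m
Mo = Pa * arm = Pa * H / 3 = 52.48 * 4 / 3 = 69.9733 kN-m/m

69.9733 kN-m/m


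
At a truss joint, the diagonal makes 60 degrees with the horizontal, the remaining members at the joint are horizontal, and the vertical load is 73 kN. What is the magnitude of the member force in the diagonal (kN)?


At the joint, only the diagonal has a vertical component, so vertical equilibrium gives:
F * sin(60) = 73
F = 73 / sin(60)
= 73 / 0.866025
= 84.29 kN

84.29 kN


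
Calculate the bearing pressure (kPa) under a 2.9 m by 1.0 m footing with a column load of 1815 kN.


A = 2.9 * 1.0 = 2.9 m^2
q = P / A = 1815 / 2.9
= 625.8621 kPa

625.8621 kPa


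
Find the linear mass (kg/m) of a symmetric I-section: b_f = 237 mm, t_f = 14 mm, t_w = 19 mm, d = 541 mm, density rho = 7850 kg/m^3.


A_flanges = 2 * 237 * 14 = 6636 mm^2
A_web = (541 - 2 * 14) * 19 = 9747 mm^2
A_total = 6636 + 9747 = 16383 mm^2 = 0.016383 m^2
Weight = rho * A = 7850 * 0.016383 = 128.6065 kg/m

128.6065 kg/m


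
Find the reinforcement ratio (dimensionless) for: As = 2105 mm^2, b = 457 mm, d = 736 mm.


rho = As / (b * d)
= 2105 / (457 * 736)
= 2105 / 336352
= 0.006258 (dimensionless)

0.006258 (dimensionless)


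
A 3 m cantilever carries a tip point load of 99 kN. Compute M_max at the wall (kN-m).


For a cantilever with a point load at the free end:
M_max = P * L = 99 * 3 = 297 kN-m

297 kN-m


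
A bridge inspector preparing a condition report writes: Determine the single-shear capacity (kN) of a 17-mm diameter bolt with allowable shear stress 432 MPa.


A = pi * d^2 / 4 = pi * 17^2 / 4 = 226.9801 mm^2
V = f_v * A / 1000 = 432 * 226.9801 / 1000
= 98.0554 kN

98.0554 kN


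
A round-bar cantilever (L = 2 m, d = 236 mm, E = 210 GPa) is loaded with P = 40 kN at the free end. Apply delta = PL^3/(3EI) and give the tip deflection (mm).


I = pi * d^4 / 64 = pi * 236^4 / 64 = 152271249.19 mm^4
L = 2000.0 mm, P = 40000.0 N, E = 210000.0 MPa
delta = P * L^3 / (3 * E * I)
= 40000.0 * 2000.0^3 / (3 * 210000.0 * 152271249.19)
= 3.3357 mm

3.3357 mm


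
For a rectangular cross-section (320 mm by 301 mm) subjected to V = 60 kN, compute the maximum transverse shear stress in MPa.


A = b * h = 320 * 301 = 96320 mm^2
V = 60 kN = 60000.0 N
tau_max = 1.5 * V / A = 1.5 * 60000.0 / 96320
= 0.9344 MPa

0.9344 MPa


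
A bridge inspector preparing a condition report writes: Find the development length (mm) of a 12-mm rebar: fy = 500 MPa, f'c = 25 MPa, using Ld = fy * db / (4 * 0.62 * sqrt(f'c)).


Ld = (fy * db) / (4 * 0.62 * sqrt(f'c))
= (500 * 12) / (4 * 0.62 * sqrt(25))
= 6000 / 12.4
= 483.87 mm

483.87 mm


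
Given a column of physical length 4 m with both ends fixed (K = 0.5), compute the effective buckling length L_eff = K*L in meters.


L_eff = K * L
= 0.5 * 4
= 2.0 m

2.0 m


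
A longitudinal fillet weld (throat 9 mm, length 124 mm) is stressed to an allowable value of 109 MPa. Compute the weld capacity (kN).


Strength = throat * length * allowable stress
= 9 * 124 * 109 N
= 121644 N
= 121.64 kN

121.64 kN


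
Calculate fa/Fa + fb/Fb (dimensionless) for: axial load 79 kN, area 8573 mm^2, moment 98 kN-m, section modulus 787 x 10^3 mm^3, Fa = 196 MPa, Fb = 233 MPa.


f_a = P / A = 79000.0 / 8573 = 9.215 MPa
f_b = M / S = 98000000.0 / 787000.0 = 124.5235 MPa
Ratio = f_a / Fa + f_b / Fb
= 9.215 / 196 + 124.5235 / 233
= 0.5815 (dimensionless)

0.5815 (dimensionless)


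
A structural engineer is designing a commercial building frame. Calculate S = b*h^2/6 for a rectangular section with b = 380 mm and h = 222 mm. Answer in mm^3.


S = b * h^2 / 6
= 380 * 222^2 / 6
= 380 * 49284 / 6
= 3121320.0 mm^3

3121320.0 mm^3


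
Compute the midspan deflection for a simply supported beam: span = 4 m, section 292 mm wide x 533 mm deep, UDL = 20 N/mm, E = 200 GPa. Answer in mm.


I = 292 * 533^3 / 12 = 3684539633.67 mm^4
L = 4000.0 mm, w = 20 N/mm, E = 200000.0 MPa
delta = 5 * w * L^4 / (384 * E * I)
= 5 * 20 * 4000.0^4 / (384 * 200000.0 * 3684539633.67)
= 0.0905 mm

0.0905 mm


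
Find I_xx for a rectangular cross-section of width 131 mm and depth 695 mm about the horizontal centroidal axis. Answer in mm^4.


I = b * h^3 / 12
= 131 * 695^3 / 12
= 131 * 335702375 / 12
= 3664750927.08 mm^4

3664750927.08 mm^4


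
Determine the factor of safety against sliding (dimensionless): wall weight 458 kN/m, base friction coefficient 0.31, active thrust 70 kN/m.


Resisting force = mu * W = 0.31 * 458 = 141.98 kN/m
FOS = Resisting / Driving = 141.98 / 70
= 2.0283 (dimensionless)

2.0283 (dimensionless)


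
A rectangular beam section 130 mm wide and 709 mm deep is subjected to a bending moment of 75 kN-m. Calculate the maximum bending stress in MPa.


I = b * h^3 / 12 = 130 * 709^3 / 12 = 3861008980.83 mm^4
y = h / 2 = 709 / 2 = 354.5 mm
M = 75 kN-m = 75000000.0 N-mm
sigma = M * y / I = 75000000.0 * 354.5 / 3861008980.83
= 6.89 MPa

6.89 MPa


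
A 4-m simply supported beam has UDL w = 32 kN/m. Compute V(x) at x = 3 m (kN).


R_A = w * L / 2 = 32 * 4 / 2 = 64.0 kN
V(x) = R_A - w * x = 64.0 - 32 * 3
= -32.0 kN

-32.0 kN


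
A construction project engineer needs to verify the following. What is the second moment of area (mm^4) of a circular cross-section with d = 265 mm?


r = d / 2 = 265 / 2 = 132.5 mm
I = pi * r^4 / 4 = pi * 132.5^4 / 4
= 242076925.22 mm^4

242076925.22 mm^4


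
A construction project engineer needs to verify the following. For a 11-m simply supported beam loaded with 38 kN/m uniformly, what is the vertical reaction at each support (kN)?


Total load = w * L = 38 * 11 = 418 kN
By symmetry, each reaction R = total / 2 = 418 / 2 = 209.0 kN

209.0 kN


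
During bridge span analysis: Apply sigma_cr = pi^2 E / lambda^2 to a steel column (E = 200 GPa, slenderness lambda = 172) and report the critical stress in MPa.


sigma_cr = pi^2 * E / lambda^2
= 9.8696 * 200000.0 / 172^2
= 9.8696 * 200000.0 / 29584
= 66.7226 MPa

66.7226 MPa


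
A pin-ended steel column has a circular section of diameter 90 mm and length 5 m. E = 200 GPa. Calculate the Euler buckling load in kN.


I = pi * d^4 / 64 = 3220623.34 mm^4
L = 5000.0 mm
P_cr = pi^2 * E * I / L^2
= 9.8696 * 200000.0 * 3220623.34 / 5000.0^2
= 254290.23 N = 254.2902 kN

254.2902 kN


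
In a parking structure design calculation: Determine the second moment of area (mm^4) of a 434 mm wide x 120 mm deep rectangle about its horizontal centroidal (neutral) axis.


I = b * h^3 / 12
= 434 * 120^3 / 12
= 434 * 1728000 / 12
= 62496000.0 mm^4

62496000.0 mm^4


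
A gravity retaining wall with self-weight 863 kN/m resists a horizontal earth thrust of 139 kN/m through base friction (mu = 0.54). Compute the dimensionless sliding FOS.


Resisting force = mu * W = 0.54 * 863 = 466.02 kN/m
FOS = Resisting / Driving = 466.02 / 139
= 3.3527 (dimensionless)

3.3527 (dimensionless)


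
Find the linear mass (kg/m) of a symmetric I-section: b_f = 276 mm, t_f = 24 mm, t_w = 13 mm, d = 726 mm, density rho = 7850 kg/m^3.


A_flanges = 2 * 276 * 24 = 13248 mm^2
A_web = (726 - 2 * 24) * 13 = 8814 mm^2
A_total = 13248 + 8814 = 22062 mm^2 = 0.022062 m^2
Weight = rho * A = 7850 * 0.022062 = 173.1867 kg/m

173.1867 kg/m


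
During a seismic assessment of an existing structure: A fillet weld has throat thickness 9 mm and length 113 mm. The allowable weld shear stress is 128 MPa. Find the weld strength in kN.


Strength = throat * length * allowable stress
= 9 * 113 * 128 N
= 130176 N
= 130.18 kN

130.18 kN


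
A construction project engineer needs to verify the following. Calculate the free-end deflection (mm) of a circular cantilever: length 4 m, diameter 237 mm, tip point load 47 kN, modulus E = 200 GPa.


I = pi * d^4 / 64 = pi * 237^4 / 64 = 154868568.04 mm^4
L = 4000.0 mm, P = 47000.0 N, E = 200000.0 MPa
delta = P * L^3 / (3 * E * I)
= 47000.0 * 4000.0^3 / (3 * 200000.0 * 154868568.04)
= 32.3715 mm

32.3715 mm


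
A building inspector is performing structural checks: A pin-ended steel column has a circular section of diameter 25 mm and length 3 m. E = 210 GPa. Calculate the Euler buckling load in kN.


I = pi * d^4 / 64 = 19174.76 mm^4
L = 3000.0 mm
P_cr = pi^2 * E * I / L^2
= 9.8696 * 210000.0 * 19174.76 / 3000.0^2
= 4415.77 N = 4.4158 kN

4.4158 kN


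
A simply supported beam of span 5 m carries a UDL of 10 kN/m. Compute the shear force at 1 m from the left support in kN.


R_A = w * L / 2 = 10 * 5 / 2 = 25.0 kN
V(x) = R_A - w * x = 25.0 - 10 * 1
= 15.0 kN

15.0 kN


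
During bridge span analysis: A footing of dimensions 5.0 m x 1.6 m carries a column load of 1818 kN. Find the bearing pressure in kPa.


A = 5.0 * 1.6 = 8.0 m^2
q = P / A = 1818 / 8.0
= 227.25 kPa

227.25 kPa


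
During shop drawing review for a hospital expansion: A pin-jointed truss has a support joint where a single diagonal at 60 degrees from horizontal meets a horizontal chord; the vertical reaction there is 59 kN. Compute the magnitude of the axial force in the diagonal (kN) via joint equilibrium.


At the joint, only the diagonal has a vertical component, so vertical equilibrium gives:
F * sin(60) = 59
F = 59 / sin(60)
= 59 / 0.866025
= 68.13 kN

68.13 kN


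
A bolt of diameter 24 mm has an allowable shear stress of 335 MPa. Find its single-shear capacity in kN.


A = pi * d^2 / 4 = pi * 24^2 / 4 = 452.3893 mm^2
V = f_v * A / 1000 = 335 * 452.3893 / 1000
= 151.5504 kN

151.5504 kN


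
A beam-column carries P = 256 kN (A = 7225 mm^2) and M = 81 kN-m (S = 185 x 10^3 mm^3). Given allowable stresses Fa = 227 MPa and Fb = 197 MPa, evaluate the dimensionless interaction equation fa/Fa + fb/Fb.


f_a = P / A = 256000.0 / 7225 = 35.4325 MPa
f_b = M / S = 81000000.0 / 185000.0 = 437.8378 MPa
Ratio = f_a / Fa + f_b / Fb
= 35.4325 / 227 + 437.8378 / 197
= 2.3786 (dimensionless)

2.3786 (dimensionless)


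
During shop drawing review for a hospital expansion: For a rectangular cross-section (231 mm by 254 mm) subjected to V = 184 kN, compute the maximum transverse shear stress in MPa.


A = b * h = 231 * 254 = 58674 mm^2
V = 184 kN = 184000.0 N
tau_max = 1.5 * V / A = 1.5 * 184000.0 / 58674
= 4.704 MPa

4.704 MPa


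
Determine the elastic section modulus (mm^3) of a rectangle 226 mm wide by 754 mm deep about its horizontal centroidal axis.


S = b * h^2 / 6
= 226 * 754^2 / 6
= 226 * 568516 / 6
= 21414102.67 mm^3

21414102.67 mm^3


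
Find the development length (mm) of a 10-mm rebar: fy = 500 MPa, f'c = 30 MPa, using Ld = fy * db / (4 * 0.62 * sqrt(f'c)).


Ld = (fy * db) / (4 * 0.62 * sqrt(f'c))
= (500 * 10) / (4 * 0.62 * sqrt(30))
= 5000 / 13.5835
= 368.09 mm

368.09 mm


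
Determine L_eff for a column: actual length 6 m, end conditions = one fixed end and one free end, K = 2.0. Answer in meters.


L_eff = K * L
= 2.0 * 6
= 12.0 m

12.0 m


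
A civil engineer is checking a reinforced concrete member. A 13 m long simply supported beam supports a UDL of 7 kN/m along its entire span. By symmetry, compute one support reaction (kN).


Total load = w * L = 7 * 13 = 91 kN
By symmetry, each reaction R = total / 2 = 91 / 2 = 45.5 kN

45.5 kN
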